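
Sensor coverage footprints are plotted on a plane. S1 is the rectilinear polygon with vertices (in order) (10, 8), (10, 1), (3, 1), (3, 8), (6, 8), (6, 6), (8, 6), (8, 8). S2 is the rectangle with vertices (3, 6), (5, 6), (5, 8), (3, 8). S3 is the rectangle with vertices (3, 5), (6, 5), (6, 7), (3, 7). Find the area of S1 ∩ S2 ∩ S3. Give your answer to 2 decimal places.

2.00

The intersection is the polygon with vertices (5,6), (3,6), (3,7), (5,7).
By the shoelace formula its area is 2.00.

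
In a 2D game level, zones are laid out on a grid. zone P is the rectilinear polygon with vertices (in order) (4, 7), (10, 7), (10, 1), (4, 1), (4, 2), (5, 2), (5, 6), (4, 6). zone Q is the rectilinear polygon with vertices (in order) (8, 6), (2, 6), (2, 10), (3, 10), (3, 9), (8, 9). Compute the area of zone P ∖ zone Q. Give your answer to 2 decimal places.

28.00

|zone P| = 32, |zone P∩zone Q| = 4.
|zone P ∖ zone Q| = |zone P| − |zone P∩zone Q| = 32 − 4 = 28.00.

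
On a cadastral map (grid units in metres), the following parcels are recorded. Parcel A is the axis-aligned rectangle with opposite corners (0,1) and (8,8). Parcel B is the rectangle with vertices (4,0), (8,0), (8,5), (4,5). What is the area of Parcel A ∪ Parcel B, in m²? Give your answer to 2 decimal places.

60.00

By inclusion–exclusion:
Individual areas: |Parcel A| = 56, |Parcel B| = 20.
|Parcel A∩Parcel B|: x∈[4,8], y∈[1,5] → 4·4 = 16.
|Parcel A ∪ Parcel B| = 76 − 16 = 60.00.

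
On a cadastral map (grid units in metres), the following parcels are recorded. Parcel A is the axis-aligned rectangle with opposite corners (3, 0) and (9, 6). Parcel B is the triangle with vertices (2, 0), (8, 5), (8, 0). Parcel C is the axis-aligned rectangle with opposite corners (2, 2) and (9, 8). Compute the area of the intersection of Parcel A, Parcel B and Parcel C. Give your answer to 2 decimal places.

5.40

The intersection is the polygon with vertices (8,5), (8,2), (4.4,2).
By the shoelace formula its area is 5.40.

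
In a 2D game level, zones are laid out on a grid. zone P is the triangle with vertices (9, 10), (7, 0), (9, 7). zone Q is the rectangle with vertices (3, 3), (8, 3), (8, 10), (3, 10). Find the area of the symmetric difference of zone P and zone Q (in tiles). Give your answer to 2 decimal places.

37.27

|zone P| = 3, |zone Q| = 35, |zone P∩zone Q| = 0.3643.
|zone P △ zone Q| = |zone P| + |zone Q| − 2·|zone P∩zone Q| = 3 + 35 − 0.7286 = 37.27.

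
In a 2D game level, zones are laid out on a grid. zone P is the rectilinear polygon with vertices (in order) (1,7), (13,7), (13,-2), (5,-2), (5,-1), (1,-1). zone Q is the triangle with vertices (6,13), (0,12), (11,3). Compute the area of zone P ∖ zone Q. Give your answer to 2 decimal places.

98.22

|zone P| = 104, |zone P∩zone Q| = 5.7778.
|zone P ∖ zone Q| = |zone P| − |zone P∩zone Q| = 104 − 5.7778 = 98.22.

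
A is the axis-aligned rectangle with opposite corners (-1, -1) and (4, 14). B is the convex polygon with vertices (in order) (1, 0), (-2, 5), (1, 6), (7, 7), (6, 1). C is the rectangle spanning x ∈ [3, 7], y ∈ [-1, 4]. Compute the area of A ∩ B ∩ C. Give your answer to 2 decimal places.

The intersection is the polygon with vertices (3,0.4), (3,4), (4,4), (4,0.6).
By the shoelace formula its area is 3.50.

3.50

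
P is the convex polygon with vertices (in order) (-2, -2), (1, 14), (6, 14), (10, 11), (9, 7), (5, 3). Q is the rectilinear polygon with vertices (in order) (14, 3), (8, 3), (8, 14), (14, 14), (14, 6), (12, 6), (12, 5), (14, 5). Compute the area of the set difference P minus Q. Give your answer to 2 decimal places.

|P| = 105.5, |P∩Q| = 8.
|P ∖ Q| = |P| − |P∩Q| = 105.5 − 8 = 97.50.

97.50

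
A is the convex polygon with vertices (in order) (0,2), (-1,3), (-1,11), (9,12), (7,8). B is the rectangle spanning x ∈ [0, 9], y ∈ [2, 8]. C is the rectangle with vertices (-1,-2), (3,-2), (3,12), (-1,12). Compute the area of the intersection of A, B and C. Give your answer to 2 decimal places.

The intersection is the polygon with vertices (0,8), (3,8), (3,4.571), (0,2).
By the shoelace formula its area is 14.14.

14.14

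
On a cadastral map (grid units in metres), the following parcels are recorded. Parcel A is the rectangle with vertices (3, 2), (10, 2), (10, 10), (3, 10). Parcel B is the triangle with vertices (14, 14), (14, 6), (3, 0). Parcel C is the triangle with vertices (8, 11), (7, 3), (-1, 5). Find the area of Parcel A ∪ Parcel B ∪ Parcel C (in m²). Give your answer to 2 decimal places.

92.30

By inclusion–exclusion:
Individual areas: |Parcel A| = 56, |Parcel B| = 44, |Parcel C| = 33.
|Parcel A∩Parcel B| = 15.7229.
|Parcel A∩Parcel C| = 24.9792.
|Parcel B∩Parcel C| = 1.7605.
|Parcel A∩Parcel B∩Parcel C| = 1.7605.
|Parcel A ∪ Parcel B ∪ Parcel C| = 133 − 42.4626 + 1.7605 = 92.30.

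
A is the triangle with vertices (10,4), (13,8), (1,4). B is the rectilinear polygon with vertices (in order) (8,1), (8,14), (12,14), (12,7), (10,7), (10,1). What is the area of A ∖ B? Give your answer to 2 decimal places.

12.00

|A| = 18, |A∩B| = 6.
|A ∖ B| = |A| − |A∩B| = 18 − 6 = 12.00.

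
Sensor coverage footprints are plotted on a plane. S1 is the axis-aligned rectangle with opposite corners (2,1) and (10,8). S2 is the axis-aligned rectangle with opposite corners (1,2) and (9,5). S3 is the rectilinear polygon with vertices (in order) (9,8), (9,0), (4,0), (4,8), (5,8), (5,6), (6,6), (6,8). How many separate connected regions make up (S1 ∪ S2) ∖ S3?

3

(S1 ∪ S2) ∖ S3 splits into 3 disjoint pieces (area 17, area 2, area 7).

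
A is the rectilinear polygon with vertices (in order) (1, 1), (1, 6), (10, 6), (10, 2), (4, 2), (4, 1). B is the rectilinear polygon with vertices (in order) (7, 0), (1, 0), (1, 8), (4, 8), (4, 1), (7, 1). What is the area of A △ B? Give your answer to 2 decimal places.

36.00

|A| = 39, |B| = 27, |A∩B| = 15.
|A △ B| = |A| + |B| − 2·|A∩B| = 39 + 27 − 30 = 36.00.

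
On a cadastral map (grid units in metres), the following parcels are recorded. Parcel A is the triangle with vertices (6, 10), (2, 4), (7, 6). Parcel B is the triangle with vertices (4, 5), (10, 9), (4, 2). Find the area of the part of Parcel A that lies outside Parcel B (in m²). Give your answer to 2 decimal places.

|Parcel A| = 11, |Parcel A∩Parcel B| = 1.6929.
|Parcel A ∖ Parcel B| = |Parcel A| − |Parcel A∩Parcel B| = 11 − 1.6929 = 9.31.

9.31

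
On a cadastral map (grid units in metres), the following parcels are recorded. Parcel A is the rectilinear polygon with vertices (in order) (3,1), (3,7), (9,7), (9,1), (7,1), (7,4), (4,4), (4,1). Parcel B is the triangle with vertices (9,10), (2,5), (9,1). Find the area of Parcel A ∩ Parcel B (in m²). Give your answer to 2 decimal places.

21.56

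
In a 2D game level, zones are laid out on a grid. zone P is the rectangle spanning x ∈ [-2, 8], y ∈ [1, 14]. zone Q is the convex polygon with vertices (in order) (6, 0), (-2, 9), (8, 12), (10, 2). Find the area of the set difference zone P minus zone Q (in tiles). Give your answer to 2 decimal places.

|zone P| = 130, |zone P∩zone Q| = 66.5556.
|zone P ∖ zone Q| = |zone P| − |zone P∩zone Q| = 130 − 66.5556 = 63.44.

63.44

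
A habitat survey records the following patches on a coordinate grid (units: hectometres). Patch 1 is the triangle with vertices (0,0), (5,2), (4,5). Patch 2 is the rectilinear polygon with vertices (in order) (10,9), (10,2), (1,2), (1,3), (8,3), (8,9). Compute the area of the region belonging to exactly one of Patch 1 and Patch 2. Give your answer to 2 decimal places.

23.83

|Patch 1| = 8.5, |Patch 2| = 21, |Patch 1∩Patch 2| = 2.8333.
|Patch 1 △ Patch 2| = |Patch 1| + |Patch 2| − 2·|Patch 1∩Patch 2| = 8.5 + 21 − 5.6667 = 23.83.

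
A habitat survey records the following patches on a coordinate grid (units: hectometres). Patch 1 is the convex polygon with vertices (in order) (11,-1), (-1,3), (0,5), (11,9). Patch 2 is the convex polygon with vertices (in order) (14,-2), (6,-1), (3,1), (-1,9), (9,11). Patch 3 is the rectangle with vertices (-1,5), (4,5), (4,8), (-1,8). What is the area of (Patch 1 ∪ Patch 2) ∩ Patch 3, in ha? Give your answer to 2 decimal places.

11.40

The region (Patch 1 ∪ Patch 2) ∩ Patch 3 is the polygon with vertices (0.846,5.308), (-0.5,8), (4,8), (4,5), (0,5).
By the shoelace formula its area is 11.40.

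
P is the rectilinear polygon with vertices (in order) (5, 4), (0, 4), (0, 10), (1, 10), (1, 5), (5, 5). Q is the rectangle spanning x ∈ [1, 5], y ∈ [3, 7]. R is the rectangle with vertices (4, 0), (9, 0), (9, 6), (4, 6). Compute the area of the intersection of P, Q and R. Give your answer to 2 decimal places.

1.00

The intersection is the polygon with vertices (5,5), (5,4), (4,4), (4,5).
By the shoelace formula its area is 1.00.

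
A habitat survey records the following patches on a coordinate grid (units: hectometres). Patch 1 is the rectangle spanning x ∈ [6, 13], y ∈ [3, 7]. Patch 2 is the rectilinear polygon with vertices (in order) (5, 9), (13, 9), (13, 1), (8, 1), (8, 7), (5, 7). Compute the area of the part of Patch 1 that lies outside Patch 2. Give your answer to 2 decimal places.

8.00

|Patch 1| = 28, |Patch 1∩Patch 2| = 20.
|Patch 1 ∖ Patch 2| = |Patch 1| − |Patch 1∩Patch 2| = 28 − 20 = 8.00.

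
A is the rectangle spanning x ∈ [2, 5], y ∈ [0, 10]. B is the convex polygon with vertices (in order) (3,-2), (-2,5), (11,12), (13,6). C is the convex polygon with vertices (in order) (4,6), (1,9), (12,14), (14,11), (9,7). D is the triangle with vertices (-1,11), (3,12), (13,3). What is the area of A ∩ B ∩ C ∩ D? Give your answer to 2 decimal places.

The intersection is the polygon with vertices (5,7.571), (3.921,8.188), (5,8.769).
By the shoelace formula its area is 0.65.

0.65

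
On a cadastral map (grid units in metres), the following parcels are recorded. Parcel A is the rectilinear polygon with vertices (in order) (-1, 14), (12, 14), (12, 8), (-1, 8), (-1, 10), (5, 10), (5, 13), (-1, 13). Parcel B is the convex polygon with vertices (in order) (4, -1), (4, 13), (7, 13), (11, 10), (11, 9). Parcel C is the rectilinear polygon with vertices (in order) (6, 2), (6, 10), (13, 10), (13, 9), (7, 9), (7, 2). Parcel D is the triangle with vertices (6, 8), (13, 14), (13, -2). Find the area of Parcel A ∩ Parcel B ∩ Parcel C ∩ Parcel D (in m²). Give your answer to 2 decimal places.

3.68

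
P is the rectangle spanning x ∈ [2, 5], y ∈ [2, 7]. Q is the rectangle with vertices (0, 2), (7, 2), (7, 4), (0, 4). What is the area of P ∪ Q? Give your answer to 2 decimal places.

By inclusion–exclusion:
Individual areas: |P| = 15, |Q| = 14.
|P∩Q|: x∈[2,5], y∈[2,4] → 3·2 = 6.
|P ∪ Q| = 29 − 6 = 23.00.

23.00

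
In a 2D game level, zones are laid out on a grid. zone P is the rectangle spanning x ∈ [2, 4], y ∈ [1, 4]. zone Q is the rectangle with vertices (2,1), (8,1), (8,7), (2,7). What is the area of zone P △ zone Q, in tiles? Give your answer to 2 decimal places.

|zone P∩zone Q|: x∈[2,4], y∈[1,4] → 2·3 = 6.
|zone P △ zone Q| = |zone P| + |zone Q| − 2·|zone P∩zone Q| = 6 + 36 − 12 = 30.00.

30.00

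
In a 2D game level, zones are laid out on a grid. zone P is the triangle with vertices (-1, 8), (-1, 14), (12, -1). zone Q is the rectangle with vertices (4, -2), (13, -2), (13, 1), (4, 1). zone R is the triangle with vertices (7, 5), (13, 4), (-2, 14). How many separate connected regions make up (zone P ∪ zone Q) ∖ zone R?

(zone P ∪ zone Q) ∖ zone R splits into 2 disjoint pieces (area 0.4561, area 61.5944).

2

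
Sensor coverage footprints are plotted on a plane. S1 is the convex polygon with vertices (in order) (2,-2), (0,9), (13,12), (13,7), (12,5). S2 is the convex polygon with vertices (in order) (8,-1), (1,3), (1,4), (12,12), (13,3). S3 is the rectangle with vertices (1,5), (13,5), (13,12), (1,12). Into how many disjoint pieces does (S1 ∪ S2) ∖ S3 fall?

(S1 ∪ S2) ∖ S3 is a single connected region.

1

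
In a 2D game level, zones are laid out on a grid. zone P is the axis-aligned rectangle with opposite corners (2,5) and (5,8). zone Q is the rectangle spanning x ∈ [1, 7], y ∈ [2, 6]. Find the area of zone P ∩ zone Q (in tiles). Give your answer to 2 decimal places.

|zone P∩zone Q|: x∈[2,5], y∈[5,6] → 3·1 = 3.

3.00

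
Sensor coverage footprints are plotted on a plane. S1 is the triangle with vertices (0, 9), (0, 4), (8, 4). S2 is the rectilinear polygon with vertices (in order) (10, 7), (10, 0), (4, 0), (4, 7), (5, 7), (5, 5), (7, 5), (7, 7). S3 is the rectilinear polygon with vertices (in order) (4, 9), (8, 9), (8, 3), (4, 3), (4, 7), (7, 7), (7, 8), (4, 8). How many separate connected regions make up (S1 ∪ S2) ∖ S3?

2

(S1 ∪ S2) ∖ S3 splits into 2 disjoint pieces (area 15, area 26).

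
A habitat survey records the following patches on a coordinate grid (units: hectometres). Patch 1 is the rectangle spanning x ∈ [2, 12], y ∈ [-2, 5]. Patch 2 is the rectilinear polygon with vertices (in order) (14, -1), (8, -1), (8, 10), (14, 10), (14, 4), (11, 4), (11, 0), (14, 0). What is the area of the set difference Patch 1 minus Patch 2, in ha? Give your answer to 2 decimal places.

50.00

|Patch 1| = 70, |Patch 1∩Patch 2| = 20.
|Patch 1 ∖ Patch 2| = |Patch 1| − |Patch 1∩Patch 2| = 70 − 20 = 50.00.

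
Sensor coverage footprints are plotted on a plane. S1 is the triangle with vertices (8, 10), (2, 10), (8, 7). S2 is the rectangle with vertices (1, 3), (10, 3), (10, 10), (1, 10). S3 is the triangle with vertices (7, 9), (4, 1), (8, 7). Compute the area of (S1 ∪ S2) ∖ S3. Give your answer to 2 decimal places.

56.58

|S1 ∪ S2| = 63.
|(S1 ∪ S2) ∩ S3| = 6.4167.
|(S1 ∪ S2) ∖ S3| = 63 − 6.4167 = 56.58.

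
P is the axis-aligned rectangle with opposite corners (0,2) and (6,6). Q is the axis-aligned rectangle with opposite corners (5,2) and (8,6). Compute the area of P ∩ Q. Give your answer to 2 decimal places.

|P∩Q|: x∈[5,6], y∈[2,6] → 1·4 = 4.

4.00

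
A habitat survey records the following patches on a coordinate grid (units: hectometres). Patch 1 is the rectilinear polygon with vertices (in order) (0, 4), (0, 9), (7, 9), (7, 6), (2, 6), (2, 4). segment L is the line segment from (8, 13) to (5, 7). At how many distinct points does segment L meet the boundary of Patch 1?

1

The segment meets the boundary at (6,9).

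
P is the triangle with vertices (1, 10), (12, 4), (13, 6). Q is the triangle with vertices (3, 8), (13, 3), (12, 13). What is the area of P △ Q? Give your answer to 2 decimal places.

35.78

|P| = 14, |Q| = 47.5, |P∩Q| = 12.8606.
|P △ Q| = |P| + |Q| − 2·|P∩Q| = 14 + 47.5 − 25.7211 = 35.78.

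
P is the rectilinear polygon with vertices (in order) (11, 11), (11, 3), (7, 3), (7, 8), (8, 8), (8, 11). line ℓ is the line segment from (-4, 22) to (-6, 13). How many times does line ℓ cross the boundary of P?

0

The segment lies entirely outside P and never meets its boundary.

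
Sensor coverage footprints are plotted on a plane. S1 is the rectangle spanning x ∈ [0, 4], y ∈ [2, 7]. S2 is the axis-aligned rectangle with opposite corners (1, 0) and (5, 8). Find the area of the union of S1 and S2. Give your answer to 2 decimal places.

By inclusion–exclusion:
Individual areas: |S1| = 20, |S2| = 32.
|S1∩S2|: x∈[1,4], y∈[2,7] → 3·5 = 15.
|S1 ∪ S2| = 52 − 15 = 37.00.

37.00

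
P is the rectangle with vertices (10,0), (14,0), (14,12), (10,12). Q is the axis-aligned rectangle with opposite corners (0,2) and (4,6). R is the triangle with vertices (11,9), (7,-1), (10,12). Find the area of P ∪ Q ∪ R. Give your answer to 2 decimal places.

72.25

By inclusion–exclusion:
Individual areas: |P| = 48, |Q| = 16, |R| = 11.
|P∩Q| = 0 (no overlap).
|P∩R| = 2.75.
|Q∩R| = 0.
|P∩Q∩R| = 0.
|P ∪ Q ∪ R| = 75 − 2.75 + 0 = 72.25.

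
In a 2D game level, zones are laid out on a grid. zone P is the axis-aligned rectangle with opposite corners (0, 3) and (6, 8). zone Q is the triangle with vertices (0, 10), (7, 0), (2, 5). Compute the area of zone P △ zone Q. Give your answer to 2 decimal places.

|zone P| = 30, |zone Q| = 7.5, |zone P∩zone Q| = 5.55.
|zone P △ zone Q| = |zone P| + |zone Q| − 2·|zone P∩zone Q| = 30 + 7.5 − 11.1 = 26.40.

26.40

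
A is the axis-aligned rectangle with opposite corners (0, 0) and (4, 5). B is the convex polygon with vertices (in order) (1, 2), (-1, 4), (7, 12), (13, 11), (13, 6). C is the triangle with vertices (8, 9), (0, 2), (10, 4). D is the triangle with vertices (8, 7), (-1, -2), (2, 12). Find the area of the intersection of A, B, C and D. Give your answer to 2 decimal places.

4.96

The intersection is the polygon with vertices (2.5,2.5), (0.833,2.167), (0.533,2.467), (3.429,5), (4,5), (4,3).
By the shoelace formula its area is 4.96.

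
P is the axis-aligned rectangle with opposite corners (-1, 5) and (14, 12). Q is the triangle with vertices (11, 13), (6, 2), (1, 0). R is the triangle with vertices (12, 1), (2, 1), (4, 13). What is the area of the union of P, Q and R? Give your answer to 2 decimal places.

By inclusion–exclusion:
Individual areas: |P| = 105, |Q| = 22.5, |R| = 60.
|P∩Q| = 9.9126.
|P∩R| = 26.25.
|Q∩R| = 16.8016.
|P∩Q∩R| = 5.2811.
|P ∪ Q ∪ R| = 187.5 − 52.9642 + 5.2811 = 139.82.

139.82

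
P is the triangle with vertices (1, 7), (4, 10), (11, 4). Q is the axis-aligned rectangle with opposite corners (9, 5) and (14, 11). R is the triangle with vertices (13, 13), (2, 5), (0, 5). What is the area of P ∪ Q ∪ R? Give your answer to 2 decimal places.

By inclusion–exclusion:
Individual areas: |P| = 19.5, |Q| = 30, |R| = 8.
|P∩Q| = 0.2976.
|P∩R| = 2.7302.
|Q∩R| = 0.3951.
|P∩Q∩R| = 0.
|P ∪ Q ∪ R| = 57.5 − 3.423 + 0 = 54.08.

54.08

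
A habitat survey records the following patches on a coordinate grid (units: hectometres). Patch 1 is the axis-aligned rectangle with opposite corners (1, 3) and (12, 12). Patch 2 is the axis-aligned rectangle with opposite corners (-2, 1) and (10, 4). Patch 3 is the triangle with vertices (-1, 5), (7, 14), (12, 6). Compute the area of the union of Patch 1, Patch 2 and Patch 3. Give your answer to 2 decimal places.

By inclusion–exclusion:
Individual areas: |Patch 1| = 99, |Patch 2| = 36, |Patch 3| = 54.5.
|Patch 1∩Patch 2|: x∈[1,10], y∈[3,4] → 9·1 = 9.
|Patch 1∩Patch 3| = 49.3761.
|Patch 2∩Patch 3| = 0.
|Patch 1∩Patch 2∩Patch 3| = 0.
|Patch 1 ∪ Patch 2 ∪ Patch 3| = 189.5 − 58.3761 + 0 = 131.12.

131.12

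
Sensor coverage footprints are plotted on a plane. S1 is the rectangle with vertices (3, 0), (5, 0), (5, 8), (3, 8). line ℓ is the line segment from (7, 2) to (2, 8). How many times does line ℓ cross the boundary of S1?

The segment meets the boundary at (3,6.8), (5,4.4).

2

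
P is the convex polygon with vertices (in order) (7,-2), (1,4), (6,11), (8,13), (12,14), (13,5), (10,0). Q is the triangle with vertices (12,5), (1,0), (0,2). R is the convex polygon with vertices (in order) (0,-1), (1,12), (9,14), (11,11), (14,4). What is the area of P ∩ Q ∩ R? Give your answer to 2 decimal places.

8.10

The intersection is the polygon with vertices (12,5), (3.75,1.25), (2.4,2.6).
By the shoelace formula its area is 8.10.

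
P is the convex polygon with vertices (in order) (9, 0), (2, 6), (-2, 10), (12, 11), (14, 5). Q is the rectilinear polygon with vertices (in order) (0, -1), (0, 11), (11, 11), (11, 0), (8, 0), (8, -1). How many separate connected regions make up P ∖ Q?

2

P ∖ Q splits into 2 disjoint pieces (area 2.1429, area 16.4643).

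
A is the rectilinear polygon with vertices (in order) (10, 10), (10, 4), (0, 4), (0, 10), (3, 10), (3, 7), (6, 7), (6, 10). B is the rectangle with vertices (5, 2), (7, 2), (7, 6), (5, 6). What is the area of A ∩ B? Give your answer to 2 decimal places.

The intersection is the polygon with vertices (5,4), (5,6), (7,6), (7,4).
By the shoelace formula its area is 4.00.

4.00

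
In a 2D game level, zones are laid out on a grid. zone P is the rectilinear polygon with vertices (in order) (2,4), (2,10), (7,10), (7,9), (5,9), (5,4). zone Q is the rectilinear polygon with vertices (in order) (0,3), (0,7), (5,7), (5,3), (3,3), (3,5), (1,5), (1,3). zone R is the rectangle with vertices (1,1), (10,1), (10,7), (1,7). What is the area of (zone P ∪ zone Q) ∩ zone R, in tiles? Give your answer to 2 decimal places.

13.00

|zone P ∪ zone Q| = 28.
|(zone P ∪ zone Q) ∩ zone R| = 13.00.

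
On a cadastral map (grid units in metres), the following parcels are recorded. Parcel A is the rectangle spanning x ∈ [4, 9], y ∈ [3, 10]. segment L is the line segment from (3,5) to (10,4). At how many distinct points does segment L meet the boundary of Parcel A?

The segment meets the boundary at (9,4.143), (4,4.857).

2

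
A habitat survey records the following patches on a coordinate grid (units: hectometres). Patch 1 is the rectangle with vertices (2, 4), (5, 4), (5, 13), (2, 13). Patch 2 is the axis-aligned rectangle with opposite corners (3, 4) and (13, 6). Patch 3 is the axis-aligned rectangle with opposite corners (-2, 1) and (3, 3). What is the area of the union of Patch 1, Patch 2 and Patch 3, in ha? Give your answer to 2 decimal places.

53.00

By inclusion–exclusion:
Individual areas: |Patch 1| = 27, |Patch 2| = 20, |Patch 3| = 10.
|Patch 1∩Patch 2|: x∈[3,5], y∈[4,6] → 2·2 = 4.
|Patch 1∩Patch 3| = 0 (no overlap).
|Patch 2∩Patch 3| = 0 (no overlap).
|Patch 1∩Patch 2∩Patch 3| = 0.
|Patch 1 ∪ Patch 2 ∪ Patch 3| = 57 − 4 + 0 = 53.00.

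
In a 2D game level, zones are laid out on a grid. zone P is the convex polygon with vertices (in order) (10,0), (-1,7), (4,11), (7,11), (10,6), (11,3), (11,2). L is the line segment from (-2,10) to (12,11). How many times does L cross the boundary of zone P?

2

The segment meets the boundary at (7.205,10.658), (3.216,10.373).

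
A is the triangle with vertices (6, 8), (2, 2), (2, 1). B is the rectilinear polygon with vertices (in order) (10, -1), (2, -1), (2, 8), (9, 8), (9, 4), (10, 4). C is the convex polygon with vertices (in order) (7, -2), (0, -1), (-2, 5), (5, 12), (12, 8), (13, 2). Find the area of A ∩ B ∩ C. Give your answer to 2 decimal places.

2.00

The intersection is the polygon with vertices (2,1), (2,2), (6,8).
By the shoelace formula its area is 2.00.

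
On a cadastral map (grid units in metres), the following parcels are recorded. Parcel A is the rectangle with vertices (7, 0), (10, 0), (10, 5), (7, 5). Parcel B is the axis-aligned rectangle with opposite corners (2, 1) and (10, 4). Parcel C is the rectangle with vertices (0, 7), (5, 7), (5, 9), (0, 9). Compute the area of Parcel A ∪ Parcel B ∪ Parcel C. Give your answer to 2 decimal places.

40.00

By inclusion–exclusion:
Individual areas: |Parcel A| = 15, |Parcel B| = 24, |Parcel C| = 10.
|Parcel A∩Parcel B|: x∈[7,10], y∈[1,4] → 3·3 = 9.
|Parcel A∩Parcel C| = 0 (no overlap).
|Parcel B∩Parcel C| = 0 (no overlap).
|Parcel A∩Parcel B∩Parcel C| = 0.
|Parcel A ∪ Parcel B ∪ Parcel C| = 49 − 9 + 0 = 40.00.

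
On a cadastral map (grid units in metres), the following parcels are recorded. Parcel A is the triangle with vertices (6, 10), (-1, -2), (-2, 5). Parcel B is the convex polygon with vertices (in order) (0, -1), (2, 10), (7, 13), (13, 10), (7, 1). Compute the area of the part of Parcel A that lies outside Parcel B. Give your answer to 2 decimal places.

16.22

|Parcel A| = 30.5, |Parcel A∩Parcel B| = 14.2835.
|Parcel A ∖ Parcel B| = |Parcel A| − |Parcel A∩Parcel B| = 30.5 − 14.2835 = 16.22.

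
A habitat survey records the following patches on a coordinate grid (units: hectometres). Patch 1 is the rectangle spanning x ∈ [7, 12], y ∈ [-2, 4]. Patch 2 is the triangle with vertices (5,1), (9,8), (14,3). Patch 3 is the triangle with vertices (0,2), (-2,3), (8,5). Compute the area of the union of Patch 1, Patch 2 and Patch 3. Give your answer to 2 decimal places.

By inclusion–exclusion:
Individual areas: |Patch 1| = 30, |Patch 2| = 27.5, |Patch 3| = 7.
|Patch 1∩Patch 2| = 10.
|Patch 1∩Patch 3| = 0.
|Patch 2∩Patch 3| = 0.0641.
|Patch 1∩Patch 2∩Patch 3| = 0.
|Patch 1 ∪ Patch 2 ∪ Patch 3| = 64.5 − 10.0641 + 0 = 54.44.

54.44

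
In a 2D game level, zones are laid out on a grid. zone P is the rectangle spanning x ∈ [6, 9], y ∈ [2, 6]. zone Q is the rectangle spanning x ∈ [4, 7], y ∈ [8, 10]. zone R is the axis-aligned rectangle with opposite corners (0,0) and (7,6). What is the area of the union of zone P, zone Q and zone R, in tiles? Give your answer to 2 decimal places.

56.00

By inclusion–exclusion:
Individual areas: |zone P| = 12, |zone Q| = 6, |zone R| = 42.
|zone P∩zone Q| = 0 (no overlap).
|zone P∩zone R|: x∈[6,7], y∈[2,6] → 1·4 = 4.
|zone Q∩zone R| = 0 (no overlap).
|zone P∩zone Q∩zone R| = 0.
|zone P ∪ zone Q ∪ zone R| = 60 − 4 + 0 = 56.00.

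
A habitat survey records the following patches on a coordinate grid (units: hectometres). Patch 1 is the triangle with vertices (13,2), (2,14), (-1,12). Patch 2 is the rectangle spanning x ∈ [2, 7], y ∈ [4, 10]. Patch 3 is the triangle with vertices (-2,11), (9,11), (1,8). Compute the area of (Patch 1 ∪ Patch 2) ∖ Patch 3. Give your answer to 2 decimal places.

|Patch 1 ∪ Patch 2| = 50.3268.
|(Patch 1 ∪ Patch 2) ∩ Patch 3| = 7.6435.
|(Patch 1 ∪ Patch 2) ∖ Patch 3| = 50.3268 − 7.6435 = 42.68.

42.68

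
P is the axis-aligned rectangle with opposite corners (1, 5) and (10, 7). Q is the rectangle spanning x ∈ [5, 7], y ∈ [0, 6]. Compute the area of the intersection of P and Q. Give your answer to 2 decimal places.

|P∩Q|: x∈[5,7], y∈[5,6] → 2·1 = 2.

2.00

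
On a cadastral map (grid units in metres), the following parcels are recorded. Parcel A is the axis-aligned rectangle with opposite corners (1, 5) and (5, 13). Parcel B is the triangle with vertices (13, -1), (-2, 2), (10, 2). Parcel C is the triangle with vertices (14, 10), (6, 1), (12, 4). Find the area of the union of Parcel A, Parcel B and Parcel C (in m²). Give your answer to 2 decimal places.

64.44

By inclusion–exclusion:
Individual areas: |Parcel A| = 32, |Parcel B| = 18, |Parcel C| = 15.
|Parcel A∩Parcel B| = 0.
|Parcel A∩Parcel C| = 0.
|Parcel B∩Parcel C| = 0.5556.
|Parcel A∩Parcel B∩Parcel C| = 0.
|Parcel A ∪ Parcel B ∪ Parcel C| = 65 − 0.5556 + 0 = 64.44.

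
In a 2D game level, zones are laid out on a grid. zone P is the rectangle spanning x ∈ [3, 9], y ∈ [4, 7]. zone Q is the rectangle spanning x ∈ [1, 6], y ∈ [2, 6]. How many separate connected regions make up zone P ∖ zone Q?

zone P ∖ zone Q is a single connected region.

1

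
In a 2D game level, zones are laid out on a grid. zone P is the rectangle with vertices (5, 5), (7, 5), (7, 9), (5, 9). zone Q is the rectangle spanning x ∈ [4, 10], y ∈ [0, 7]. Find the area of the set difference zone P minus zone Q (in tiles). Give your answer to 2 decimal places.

4.00

|zone P∩zone Q|: x∈[5,7], y∈[5,7] → 2·2 = 4.
|zone P| = 8.
|zone P ∖ zone Q| = |zone P| − |zone P∩zone Q| = 8 − 4 = 4.00.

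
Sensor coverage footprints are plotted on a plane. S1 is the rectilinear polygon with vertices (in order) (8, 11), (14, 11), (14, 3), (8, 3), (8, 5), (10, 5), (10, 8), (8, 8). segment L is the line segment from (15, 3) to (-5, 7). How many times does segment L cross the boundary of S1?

The segment meets the boundary at (8,4.4), (14,3.2).

2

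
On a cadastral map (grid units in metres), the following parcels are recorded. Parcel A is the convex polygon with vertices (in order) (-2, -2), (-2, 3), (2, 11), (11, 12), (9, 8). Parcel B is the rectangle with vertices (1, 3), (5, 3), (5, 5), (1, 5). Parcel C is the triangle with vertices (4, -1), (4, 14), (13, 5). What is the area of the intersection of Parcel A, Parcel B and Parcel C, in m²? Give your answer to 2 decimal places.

The intersection is the polygon with vertices (5,5), (5,4.364), (4,3.454), (4,5).
By the shoelace formula its area is 1.09.

1.09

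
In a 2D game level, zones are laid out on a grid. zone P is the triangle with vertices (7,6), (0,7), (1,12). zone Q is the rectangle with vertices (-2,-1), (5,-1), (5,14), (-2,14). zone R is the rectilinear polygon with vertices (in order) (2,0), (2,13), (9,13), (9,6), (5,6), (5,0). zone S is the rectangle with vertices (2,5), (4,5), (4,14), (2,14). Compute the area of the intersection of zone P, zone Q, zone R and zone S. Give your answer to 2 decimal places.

The intersection is the polygon with vertices (2,6.714), (2,11), (4,9), (4,6.429).
By the shoelace formula its area is 6.86.

6.86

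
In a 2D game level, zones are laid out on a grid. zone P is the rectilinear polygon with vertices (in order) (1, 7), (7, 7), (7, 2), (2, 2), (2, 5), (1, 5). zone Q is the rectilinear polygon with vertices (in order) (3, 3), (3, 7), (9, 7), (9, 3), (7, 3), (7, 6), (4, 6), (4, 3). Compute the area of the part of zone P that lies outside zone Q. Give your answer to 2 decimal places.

|zone P| = 27, |zone P∩zone Q| = 7.
|zone P ∖ zone Q| = |zone P| − |zone P∩zone Q| = 27 − 7 = 20.00.

20.00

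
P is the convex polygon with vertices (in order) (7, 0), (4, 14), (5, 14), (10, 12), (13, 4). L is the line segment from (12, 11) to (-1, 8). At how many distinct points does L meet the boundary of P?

The segment meets the boundary at (4.99,9.382), (10.504,10.655).

2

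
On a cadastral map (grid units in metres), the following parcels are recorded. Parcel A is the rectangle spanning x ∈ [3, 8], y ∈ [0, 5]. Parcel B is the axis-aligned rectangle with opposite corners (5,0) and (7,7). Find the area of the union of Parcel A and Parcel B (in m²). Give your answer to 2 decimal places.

29.00

By inclusion–exclusion:
Individual areas: |Parcel A| = 25, |Parcel B| = 14.
|Parcel A∩Parcel B|: x∈[5,7], y∈[0,5] → 2·5 = 10.
|Parcel A ∪ Parcel B| = 39 − 10 = 29.00.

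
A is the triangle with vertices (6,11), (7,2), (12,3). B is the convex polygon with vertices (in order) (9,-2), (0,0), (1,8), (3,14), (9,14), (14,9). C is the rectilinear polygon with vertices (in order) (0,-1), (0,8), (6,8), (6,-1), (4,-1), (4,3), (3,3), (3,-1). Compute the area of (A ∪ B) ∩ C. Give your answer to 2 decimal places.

|A ∪ B| = 159.2777.
|(A ∪ B) ∩ C| = 43.97.

43.97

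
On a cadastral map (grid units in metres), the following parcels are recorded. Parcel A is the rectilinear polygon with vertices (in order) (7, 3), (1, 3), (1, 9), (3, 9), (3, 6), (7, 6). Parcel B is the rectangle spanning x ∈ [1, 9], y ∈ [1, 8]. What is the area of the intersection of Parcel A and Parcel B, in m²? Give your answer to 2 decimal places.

The intersection is the polygon with vertices (1,3), (1,8), (3,8), (3,6), (7,6), (7,3).
By the shoelace formula its area is 22.00.

22.00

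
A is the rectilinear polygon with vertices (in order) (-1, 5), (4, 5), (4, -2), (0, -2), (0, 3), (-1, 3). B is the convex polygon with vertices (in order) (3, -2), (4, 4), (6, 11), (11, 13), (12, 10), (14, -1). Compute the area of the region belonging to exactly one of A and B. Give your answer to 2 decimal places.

137.09

|A| = 30, |B| = 113, |A∩B| = 2.9545.
|A △ B| = |A| + |B| − 2·|A∩B| = 30 + 113 − 5.9091 = 137.09.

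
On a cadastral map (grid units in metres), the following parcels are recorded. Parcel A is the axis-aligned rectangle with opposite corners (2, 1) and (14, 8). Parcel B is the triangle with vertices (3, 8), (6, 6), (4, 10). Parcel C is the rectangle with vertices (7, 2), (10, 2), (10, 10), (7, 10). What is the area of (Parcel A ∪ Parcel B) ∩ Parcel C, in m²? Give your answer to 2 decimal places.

The region (Parcel A ∪ Parcel B) ∩ Parcel C is the polygon with vertices (10,8), (10,2), (7,2), (7,8).
By the shoelace formula its area is 18.00.

18.00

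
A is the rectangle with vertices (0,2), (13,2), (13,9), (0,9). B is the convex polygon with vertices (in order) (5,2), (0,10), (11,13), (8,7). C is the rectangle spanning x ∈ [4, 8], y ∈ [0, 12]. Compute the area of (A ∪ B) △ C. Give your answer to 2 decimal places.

|A ∪ B| = 114.1875.
|(A ∪ B) ∩ C| = 38.4848.
|(A ∪ B) △ C| = 114.1875 + 48 − 76.9697 = 85.22.

85.22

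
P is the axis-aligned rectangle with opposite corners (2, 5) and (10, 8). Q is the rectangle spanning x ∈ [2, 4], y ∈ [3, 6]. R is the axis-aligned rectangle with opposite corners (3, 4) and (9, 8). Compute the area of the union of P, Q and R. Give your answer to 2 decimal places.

By inclusion–exclusion:
Individual areas: |P| = 24, |Q| = 6, |R| = 24.
|P∩Q|: x∈[2,4], y∈[5,6] → 2·1 = 2.
|P∩R|: x∈[3,9], y∈[5,8] → 6·3 = 18.
|Q∩R|: x∈[3,4], y∈[4,6] → 1·2 = 2.
|P∩Q∩R| = 1.
|P ∪ Q ∪ R| = 54 − 22 + 1 = 33.00.

33.00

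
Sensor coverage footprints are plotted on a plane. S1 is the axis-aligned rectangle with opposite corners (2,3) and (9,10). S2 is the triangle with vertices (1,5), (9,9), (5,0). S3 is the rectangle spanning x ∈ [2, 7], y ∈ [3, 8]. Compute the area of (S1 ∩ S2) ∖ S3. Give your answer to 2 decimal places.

|S1 ∩ S2| = 21.525.
|(S1 ∩ S2) ∩ S3| = 18.025.
|(S1 ∩ S2) ∖ S3| = 21.525 − 18.025 = 3.50.

3.50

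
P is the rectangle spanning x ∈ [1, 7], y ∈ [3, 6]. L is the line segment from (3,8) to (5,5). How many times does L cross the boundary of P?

The segment meets the boundary at (4.333,6).

1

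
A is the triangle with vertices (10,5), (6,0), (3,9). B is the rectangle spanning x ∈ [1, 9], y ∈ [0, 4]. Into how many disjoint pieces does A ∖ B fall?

A ∖ B is a single connected region.

1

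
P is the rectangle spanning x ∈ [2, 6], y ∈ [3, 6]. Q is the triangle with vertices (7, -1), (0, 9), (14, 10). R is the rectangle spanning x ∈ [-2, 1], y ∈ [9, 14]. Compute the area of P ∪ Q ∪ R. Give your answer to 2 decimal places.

91.91

By inclusion–exclusion:
Individual areas: |P| = 12, |Q| = 73.5, |R| = 15.
|P∩Q| = 8.55.
|P∩R| = 0 (no overlap).
|Q∩R| = 0.0357.
|P∩Q∩R| = 0.
|P ∪ Q ∪ R| = 100.5 − 8.5857 + 0 = 91.91.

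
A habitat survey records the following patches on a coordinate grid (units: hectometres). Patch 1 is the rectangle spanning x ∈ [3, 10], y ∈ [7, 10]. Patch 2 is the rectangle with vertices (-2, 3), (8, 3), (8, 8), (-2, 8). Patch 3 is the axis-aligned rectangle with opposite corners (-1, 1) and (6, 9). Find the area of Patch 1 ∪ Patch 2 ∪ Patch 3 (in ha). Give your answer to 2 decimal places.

84.00

By inclusion–exclusion:
Individual areas: |Patch 1| = 21, |Patch 2| = 50, |Patch 3| = 56.
|Patch 1∩Patch 2|: x∈[3,8], y∈[7,8] → 5·1 = 5.
|Patch 1∩Patch 3|: x∈[3,6], y∈[7,9] → 3·2 = 6.
|Patch 2∩Patch 3|: x∈[-1,6], y∈[3,8] → 7·5 = 35.
|Patch 1∩Patch 2∩Patch 3| = 3.
|Patch 1 ∪ Patch 2 ∪ Patch 3| = 127 − 46 + 3 = 84.00.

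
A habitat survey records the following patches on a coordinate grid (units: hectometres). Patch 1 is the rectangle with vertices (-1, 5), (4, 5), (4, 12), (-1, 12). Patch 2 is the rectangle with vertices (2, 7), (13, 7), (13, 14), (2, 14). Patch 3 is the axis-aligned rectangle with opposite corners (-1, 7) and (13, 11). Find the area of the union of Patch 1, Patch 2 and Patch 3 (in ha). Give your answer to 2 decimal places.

By inclusion–exclusion:
Individual areas: |Patch 1| = 35, |Patch 2| = 77, |Patch 3| = 56.
|Patch 1∩Patch 2|: x∈[2,4], y∈[7,12] → 2·5 = 10.
|Patch 1∩Patch 3|: x∈[-1,4], y∈[7,11] → 5·4 = 20.
|Patch 2∩Patch 3|: x∈[2,13], y∈[7,11] → 11·4 = 44.
|Patch 1∩Patch 2∩Patch 3| = 8.
|Patch 1 ∪ Patch 2 ∪ Patch 3| = 168 − 74 + 8 = 102.00.

102.00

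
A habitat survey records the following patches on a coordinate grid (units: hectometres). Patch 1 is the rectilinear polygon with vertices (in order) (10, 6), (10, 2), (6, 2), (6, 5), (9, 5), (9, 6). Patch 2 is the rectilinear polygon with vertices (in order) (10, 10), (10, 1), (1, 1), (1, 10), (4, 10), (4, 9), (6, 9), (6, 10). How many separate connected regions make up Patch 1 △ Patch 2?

1

Patch 1 △ Patch 2 is a single connected region.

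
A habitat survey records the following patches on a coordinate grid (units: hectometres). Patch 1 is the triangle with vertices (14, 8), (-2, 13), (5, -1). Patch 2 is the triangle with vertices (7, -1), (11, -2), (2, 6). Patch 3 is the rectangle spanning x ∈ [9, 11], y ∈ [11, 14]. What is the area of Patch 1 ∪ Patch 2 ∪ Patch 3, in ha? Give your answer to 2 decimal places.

By inclusion–exclusion:
Individual areas: |Patch 1| = 94.5, |Patch 2| = 11.5, |Patch 3| = 6.
|Patch 1∩Patch 2| = 5.6373.
|Patch 1∩Patch 3| = 0.
|Patch 2∩Patch 3| = 0.
|Patch 1∩Patch 2∩Patch 3| = 0.
|Patch 1 ∪ Patch 2 ∪ Patch 3| = 112 − 5.6373 + 0 = 106.36.

106.36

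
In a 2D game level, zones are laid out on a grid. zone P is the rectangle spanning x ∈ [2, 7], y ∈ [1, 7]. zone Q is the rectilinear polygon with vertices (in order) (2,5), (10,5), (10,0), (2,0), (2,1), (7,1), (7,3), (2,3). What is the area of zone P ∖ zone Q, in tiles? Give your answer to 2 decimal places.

|zone P| = 30, |zone P∩zone Q| = 10.
|zone P ∖ zone Q| = |zone P| − |zone P∩zone Q| = 30 − 10 = 20.00.

20.00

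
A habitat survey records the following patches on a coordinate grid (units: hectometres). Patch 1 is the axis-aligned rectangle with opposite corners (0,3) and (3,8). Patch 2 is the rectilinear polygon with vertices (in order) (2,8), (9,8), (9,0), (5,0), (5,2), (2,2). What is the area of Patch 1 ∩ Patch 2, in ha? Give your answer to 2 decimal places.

5.00

The intersection is the polygon with vertices (3,3), (2,3), (2,8), (3,8).
By the shoelace formula its area is 5.00.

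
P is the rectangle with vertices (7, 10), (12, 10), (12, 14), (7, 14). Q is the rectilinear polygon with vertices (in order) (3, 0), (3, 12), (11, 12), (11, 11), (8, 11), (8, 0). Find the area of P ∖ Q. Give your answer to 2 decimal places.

|P| = 20, |P∩Q| = 5.
|P ∖ Q| = |P| − |P∩Q| = 20 − 5 = 15.00.

15.00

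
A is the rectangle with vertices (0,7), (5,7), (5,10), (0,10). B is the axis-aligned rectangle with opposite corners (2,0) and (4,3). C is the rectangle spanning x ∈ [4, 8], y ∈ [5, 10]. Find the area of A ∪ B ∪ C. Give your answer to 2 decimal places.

By inclusion–exclusion:
Individual areas: |A| = 15, |B| = 6, |C| = 20.
|A∩B| = 0 (no overlap).
|A∩C|: x∈[4,5], y∈[7,10] → 1·3 = 3.
|B∩C| = 0 (no overlap).
|A∩B∩C| = 0.
|A ∪ B ∪ C| = 41 − 3 + 0 = 38.00.

38.00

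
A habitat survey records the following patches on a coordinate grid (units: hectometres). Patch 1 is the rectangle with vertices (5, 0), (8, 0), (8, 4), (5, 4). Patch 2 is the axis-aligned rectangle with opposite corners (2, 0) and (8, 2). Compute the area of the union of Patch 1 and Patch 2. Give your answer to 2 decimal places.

By inclusion–exclusion:
Individual areas: |Patch 1| = 12, |Patch 2| = 12.
|Patch 1∩Patch 2|: x∈[5,8], y∈[0,2] → 3·2 = 6.
|Patch 1 ∪ Patch 2| = 24 − 6 = 18.00.

18.00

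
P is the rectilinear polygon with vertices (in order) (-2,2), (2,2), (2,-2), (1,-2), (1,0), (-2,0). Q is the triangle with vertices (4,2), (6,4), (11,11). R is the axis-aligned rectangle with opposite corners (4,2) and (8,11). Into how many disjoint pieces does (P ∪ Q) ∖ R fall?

2

(P ∪ Q) ∖ R splits into 2 disjoint pieces (area 10, area 0.5143).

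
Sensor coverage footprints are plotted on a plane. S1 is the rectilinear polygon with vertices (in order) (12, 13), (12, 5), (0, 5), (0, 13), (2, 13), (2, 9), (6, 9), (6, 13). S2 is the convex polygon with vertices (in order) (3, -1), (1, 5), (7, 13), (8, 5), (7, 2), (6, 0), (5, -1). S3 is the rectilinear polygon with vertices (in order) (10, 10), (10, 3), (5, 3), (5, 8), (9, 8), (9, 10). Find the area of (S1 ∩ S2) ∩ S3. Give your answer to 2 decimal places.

The region (S1 ∩ S2) ∩ S3 is the polygon with vertices (8,5), (5,5), (5,8), (7.625,8).
By the shoelace formula its area is 8.44.

8.44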